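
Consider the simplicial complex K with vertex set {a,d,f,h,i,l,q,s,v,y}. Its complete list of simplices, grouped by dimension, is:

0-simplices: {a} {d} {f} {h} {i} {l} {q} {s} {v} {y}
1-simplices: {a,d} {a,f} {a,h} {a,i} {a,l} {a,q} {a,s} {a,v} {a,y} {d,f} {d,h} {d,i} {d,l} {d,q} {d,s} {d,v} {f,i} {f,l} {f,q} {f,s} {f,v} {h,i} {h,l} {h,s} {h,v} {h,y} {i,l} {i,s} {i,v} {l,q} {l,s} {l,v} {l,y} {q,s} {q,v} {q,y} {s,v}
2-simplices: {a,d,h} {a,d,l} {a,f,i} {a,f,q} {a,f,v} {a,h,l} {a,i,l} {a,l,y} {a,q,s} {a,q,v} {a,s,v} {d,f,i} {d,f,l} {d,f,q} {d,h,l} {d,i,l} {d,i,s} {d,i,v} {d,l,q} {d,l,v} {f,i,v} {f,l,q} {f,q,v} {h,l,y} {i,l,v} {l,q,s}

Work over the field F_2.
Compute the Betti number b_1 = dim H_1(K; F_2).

n_0=10 n_1=37 n_2=26  [Z2]
∂1: piv[ad,af,ah,ai,al,aq,as,av,ay] rk=9  ker:df,dh,di,dl,dq,ds,dv,fi,fl,fq,fs,fv,hi,hl,hs,hv,hy,il,is,iv,lq,ls,lv,ly,qs,qv,qy,sv
∂2: piv[adh,adl,afi,afq,afv,ahl,ail,aly,aqs,aqv,asv,dfi,dfl,dfq,dil,dis,div,dlq,dlv,fiv,hly,lqs] rk=22  ker:dhl,flq,fqv,ilv
b_1=(37−9)−22=6

b_1=6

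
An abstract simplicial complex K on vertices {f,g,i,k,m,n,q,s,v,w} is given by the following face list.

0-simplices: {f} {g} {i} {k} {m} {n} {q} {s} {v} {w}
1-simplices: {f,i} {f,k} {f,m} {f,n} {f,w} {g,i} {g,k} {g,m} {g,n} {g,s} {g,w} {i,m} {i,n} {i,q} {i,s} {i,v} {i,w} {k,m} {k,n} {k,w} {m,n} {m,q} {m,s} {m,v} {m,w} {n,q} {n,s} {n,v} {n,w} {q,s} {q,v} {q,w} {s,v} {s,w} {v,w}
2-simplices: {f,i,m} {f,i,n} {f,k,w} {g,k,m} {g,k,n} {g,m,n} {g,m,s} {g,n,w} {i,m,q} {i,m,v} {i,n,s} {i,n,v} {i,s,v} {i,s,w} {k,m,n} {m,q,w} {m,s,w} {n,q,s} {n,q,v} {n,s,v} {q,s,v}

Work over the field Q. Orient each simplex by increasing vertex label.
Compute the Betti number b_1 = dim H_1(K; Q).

n_0=10 n_1=35 n_2=21  [Q]
∂1: piv[fi,fk,fm,fn,fw,gi,gs,iq,iv] rk=9  ker:gk,gm,gn,gw,im,in,is,iw,km,kn,kw,mn,mq,ms,mv,mw,nq,ns,nv,nw,qs,qv,qw,sv,sw,vw
∂2: piv[fim,fin,fkw,gkm,gkn,gmn,gms,gnw,imq,imv,ins,inv,isv,isw,mqw,msw,nqs,nqv] rk=18  ker:kmn,nsv,qsv
b_1=(35−9)−18=8

b_1=8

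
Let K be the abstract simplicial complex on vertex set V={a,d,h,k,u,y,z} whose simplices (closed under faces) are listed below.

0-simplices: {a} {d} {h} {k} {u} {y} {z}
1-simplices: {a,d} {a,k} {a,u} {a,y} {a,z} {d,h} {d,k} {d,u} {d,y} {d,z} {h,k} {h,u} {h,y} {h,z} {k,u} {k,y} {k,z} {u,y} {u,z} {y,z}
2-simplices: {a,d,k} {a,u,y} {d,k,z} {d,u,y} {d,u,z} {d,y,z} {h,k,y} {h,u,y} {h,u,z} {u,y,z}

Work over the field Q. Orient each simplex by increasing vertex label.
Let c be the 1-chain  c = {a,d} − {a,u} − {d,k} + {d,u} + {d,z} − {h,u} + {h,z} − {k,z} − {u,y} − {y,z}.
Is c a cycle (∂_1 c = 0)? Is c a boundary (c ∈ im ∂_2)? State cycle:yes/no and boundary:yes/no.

cycle:yes boundary:no

n_0=7 n_1=20 n_2=10  [Q]
∂1: piv[ad,ak,au,ay,az,dh] rk=6  ker:dk,du,dy,dz,hk,hu,hy,hz,ku,ky,kz,uy,uz,yz
∂2: piv[adk,auy,dkz,duy,duz,dyz,hky,huy,huz] rk=9  ker:uyz
∂1c = 0
c vs im∂2: residual ≠ 0 ⇒ not boundary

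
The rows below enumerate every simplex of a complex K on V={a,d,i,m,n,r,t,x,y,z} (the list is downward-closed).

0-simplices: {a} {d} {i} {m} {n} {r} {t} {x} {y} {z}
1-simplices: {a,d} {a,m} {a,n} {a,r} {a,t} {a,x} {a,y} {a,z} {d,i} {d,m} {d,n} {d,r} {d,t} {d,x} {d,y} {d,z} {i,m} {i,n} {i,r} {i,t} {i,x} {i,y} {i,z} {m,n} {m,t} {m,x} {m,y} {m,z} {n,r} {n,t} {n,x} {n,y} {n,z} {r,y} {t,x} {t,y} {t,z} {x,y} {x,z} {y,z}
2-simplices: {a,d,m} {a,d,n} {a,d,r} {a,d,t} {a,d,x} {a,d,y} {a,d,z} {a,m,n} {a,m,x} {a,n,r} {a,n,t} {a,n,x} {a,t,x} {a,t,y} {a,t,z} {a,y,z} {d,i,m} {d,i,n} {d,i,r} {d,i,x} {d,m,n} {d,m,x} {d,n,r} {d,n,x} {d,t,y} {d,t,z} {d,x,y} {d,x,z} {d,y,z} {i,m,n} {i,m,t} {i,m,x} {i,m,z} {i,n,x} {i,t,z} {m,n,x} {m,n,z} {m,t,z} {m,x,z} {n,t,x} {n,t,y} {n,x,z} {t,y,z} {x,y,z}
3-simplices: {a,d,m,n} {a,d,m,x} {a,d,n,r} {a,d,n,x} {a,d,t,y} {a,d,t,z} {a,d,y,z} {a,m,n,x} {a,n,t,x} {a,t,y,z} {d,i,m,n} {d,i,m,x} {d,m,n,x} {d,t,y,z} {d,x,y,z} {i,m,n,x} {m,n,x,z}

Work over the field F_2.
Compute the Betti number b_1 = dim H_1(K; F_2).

n_0=10 n_1=40 n_2=44 n_3=17  [Z2]
∂1: piv[ad,am,an,ar,at,ax,ay,az,di] rk=9  ker:dm,dn,dr,dt,dx,dy,dz,im,in,ir,it,ix,iy,iz,mn,mt,mx,my,mz,nr,nt,nx,ny,nz,ry,tx,ty,tz,xy,xz,yz
∂2: piv[adm,adn,adr,adt,adx,ady,adz,amn,amx,anr,ant,anx,atx,aty,atz,ayz,dim,din,dir,dix,dxy,dxz,imt,imz,itz,mnz,mxz,nty] rk=28  ker:dmn,dmx,dnr,dnx,dty,dtz,dyz,imn,imx,inx,mnx,mtz,ntx,nxz,tyz,xyz
∂3: piv[admn,admx,adnr,adnx,adty,adtz,adyz,amnx,antx,atyz,dimn,dimx,dxyz,imnx,mnxz] rk=15  ker:dmnx,dtyz
b_1=(40−9)−28=3

b_1=3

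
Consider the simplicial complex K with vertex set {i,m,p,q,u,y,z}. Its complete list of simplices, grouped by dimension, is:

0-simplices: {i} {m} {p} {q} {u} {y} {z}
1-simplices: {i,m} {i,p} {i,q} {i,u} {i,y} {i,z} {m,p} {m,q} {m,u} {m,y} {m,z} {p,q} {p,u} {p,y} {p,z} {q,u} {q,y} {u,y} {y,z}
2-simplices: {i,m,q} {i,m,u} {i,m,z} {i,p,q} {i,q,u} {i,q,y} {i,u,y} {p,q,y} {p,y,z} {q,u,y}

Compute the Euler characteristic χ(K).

χ(K)=-2

n_0=7 n_1=19 n_2=10
χ=+7−19+10=-2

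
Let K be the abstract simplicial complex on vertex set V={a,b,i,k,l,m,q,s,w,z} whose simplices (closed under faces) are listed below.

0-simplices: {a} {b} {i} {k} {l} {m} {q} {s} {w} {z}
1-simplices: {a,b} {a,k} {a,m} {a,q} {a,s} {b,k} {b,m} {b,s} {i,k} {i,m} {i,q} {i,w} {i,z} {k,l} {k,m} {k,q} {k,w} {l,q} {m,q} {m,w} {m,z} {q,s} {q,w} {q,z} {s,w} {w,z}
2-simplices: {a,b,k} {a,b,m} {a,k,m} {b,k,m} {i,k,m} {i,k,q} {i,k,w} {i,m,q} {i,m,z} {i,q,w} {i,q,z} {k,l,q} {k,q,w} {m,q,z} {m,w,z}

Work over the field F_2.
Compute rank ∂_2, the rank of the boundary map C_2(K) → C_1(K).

n_0=10 n_1=26 n_2=15  [Z2]
∂1: piv[ab,ak,am,aq,as,ik,iw,iz,kl] rk=9  ker:bk,bm,bs,im,iq,km,kq,kw,lq,mq,mw,mz,qs,qw,qz,sw,wz
∂2: piv[abk,abm,akm,ikm,ikq,ikw,imq,imz,iqw,iqz,klq,mwz] rk=12  ker:bkm,kqw,mqz
rk∂_2=12

rank∂_2=12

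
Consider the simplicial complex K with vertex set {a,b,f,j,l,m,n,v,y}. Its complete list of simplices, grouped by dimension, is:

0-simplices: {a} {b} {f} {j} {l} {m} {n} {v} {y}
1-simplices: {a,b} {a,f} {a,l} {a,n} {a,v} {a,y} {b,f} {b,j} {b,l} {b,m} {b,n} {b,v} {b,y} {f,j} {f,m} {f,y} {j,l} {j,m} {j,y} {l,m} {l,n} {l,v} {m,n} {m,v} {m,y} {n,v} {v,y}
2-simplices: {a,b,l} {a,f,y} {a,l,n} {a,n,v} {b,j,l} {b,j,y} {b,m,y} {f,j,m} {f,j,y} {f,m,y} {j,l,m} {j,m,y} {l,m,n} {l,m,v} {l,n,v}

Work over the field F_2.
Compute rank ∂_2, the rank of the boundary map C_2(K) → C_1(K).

n_0=9 n_1=27 n_2=15  [Z2]
∂1: piv[ab,af,al,an,av,ay,bj,bm] rk=8  ker:bf,bl,bn,bv,by,fj,fm,fy,jl,jm,jy,lm,ln,lv,mn,mv,my,nv,vy
∂2: piv[abl,afy,aln,anv,bjl,bjy,bmy,fjm,fjy,fmy,jlm,lmn,lmv,lnv] rk=14  ker:jmy
rk∂_2=14

rank∂_2=14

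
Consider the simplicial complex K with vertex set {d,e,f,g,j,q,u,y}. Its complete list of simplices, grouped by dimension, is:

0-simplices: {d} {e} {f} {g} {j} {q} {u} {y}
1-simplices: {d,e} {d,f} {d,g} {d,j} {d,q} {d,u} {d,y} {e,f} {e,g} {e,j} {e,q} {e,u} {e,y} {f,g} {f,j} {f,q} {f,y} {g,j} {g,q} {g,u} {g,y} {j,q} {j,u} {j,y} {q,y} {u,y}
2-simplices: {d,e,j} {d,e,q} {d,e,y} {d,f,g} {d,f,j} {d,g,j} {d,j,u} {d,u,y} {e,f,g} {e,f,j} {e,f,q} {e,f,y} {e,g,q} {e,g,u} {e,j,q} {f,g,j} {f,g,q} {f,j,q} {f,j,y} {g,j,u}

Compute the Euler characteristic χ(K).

n_0=8 n_1=26 n_2=20
χ=+8−26+20=2

χ(K)=2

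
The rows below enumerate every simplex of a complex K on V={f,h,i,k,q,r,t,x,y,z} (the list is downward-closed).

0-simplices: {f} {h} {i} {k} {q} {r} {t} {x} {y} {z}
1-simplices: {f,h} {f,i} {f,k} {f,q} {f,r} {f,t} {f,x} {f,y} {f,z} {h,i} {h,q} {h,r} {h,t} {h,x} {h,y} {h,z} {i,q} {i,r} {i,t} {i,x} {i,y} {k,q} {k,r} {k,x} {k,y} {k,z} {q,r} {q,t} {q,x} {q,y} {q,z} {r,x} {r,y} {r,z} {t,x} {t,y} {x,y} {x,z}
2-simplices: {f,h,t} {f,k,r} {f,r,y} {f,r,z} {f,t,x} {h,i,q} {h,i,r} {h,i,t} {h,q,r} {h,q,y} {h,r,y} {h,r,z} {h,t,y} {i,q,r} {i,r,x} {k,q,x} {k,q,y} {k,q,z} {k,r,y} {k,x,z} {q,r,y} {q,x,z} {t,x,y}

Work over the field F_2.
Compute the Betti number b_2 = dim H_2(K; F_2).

b_2=3

n_0=10 n_1=38 n_2=23  [Z2]
∂1: piv[fh,fi,fk,fq,fr,ft,fx,fy,fz] rk=9  ker:hi,hq,hr,ht,hx,hy,hz,iq,ir,it,ix,iy,kq,kr,kx,ky,kz,qr,qt,qx,qy,qz,rx,ry,rz,tx,ty,xy,xz
∂2: piv[fht,fkr,fry,frz,ftx,hiq,hir,hit,hqr,hqy,hry,hrz,hty,irx,kqx,kqy,kqz,kry,kxz,txy] rk=20  ker:iqr,qry,qxz
b_2=(23−20)−0=3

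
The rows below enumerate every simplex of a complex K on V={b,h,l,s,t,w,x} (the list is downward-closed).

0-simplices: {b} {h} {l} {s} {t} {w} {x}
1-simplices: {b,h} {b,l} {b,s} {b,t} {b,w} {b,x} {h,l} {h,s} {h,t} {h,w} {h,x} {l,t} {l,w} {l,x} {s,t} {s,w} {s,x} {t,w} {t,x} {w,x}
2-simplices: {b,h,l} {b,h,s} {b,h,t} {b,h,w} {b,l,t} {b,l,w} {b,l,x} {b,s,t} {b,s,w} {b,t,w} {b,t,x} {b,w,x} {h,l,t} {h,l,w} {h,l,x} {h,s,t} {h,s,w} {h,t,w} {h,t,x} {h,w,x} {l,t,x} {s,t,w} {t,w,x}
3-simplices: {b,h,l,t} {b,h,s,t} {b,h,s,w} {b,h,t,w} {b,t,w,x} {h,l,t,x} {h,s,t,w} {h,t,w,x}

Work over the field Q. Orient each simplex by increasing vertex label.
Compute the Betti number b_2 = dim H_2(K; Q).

b_2=2

n_0=7 n_1=20 n_2=23 n_3=8  [Q]
∂1: piv[bh,bl,bs,bt,bw,bx] rk=6  ker:hl,hs,ht,hw,hx,lt,lw,lx,st,sw,sx,tw,tx,wx
∂2: piv[bhl,bhs,bht,bhw,blt,blw,blx,bst,bsw,btw,btx,bwx,hlx] rk=13  ker:hlt,hlw,hst,hsw,htw,htx,hwx,ltx,stw,twx
∂3: piv[bhlt,bhst,bhsw,bhtw,btwx,hltx,hstw,htwx] rk=8
b_2=(23−13)−8=2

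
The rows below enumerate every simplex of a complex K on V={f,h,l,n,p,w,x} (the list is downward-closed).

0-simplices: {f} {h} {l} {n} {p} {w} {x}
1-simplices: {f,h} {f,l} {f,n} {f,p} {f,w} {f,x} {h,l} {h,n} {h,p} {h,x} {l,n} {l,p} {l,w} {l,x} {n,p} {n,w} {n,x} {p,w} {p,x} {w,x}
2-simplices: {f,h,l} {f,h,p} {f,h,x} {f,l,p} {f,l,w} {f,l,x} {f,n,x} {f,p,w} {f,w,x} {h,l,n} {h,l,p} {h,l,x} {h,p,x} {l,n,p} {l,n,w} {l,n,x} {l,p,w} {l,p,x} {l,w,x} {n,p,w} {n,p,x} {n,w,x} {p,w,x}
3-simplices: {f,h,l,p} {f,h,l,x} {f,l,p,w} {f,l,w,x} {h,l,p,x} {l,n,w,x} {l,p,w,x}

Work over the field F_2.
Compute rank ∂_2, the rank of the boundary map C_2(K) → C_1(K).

rank∂_2=14

n_0=7 n_1=20 n_2=23 n_3=7  [Z2]
∂1: piv[fh,fl,fn,fp,fw,fx] rk=6  ker:hl,hn,hp,hx,ln,lp,lw,lx,np,nw,nx,pw,px,wx
∂2: piv[fhl,fhp,fhx,flp,flw,flx,fnx,fpw,fwx,hln,hpx,lnp,lnw,lnx] rk=14  ker:hlp,hlx,lpw,lpx,lwx,npw,npx,nwx,pwx
∂3: piv[fhlp,fhlx,flpw,flwx,hlpx,lnwx,lpwx] rk=7
rk∂_2=14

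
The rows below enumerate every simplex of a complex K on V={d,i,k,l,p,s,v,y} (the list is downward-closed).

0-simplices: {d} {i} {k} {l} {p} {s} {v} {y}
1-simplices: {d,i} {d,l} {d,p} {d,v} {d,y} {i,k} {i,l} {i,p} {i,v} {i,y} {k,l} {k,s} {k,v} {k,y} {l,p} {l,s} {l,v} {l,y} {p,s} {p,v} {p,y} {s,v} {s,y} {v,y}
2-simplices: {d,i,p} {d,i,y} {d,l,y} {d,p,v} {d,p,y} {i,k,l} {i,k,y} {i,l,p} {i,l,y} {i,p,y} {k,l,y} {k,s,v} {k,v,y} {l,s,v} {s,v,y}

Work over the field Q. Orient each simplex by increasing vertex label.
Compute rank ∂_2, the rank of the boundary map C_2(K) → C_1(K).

n_0=8 n_1=24 n_2=15  [Q]
∂1: piv[di,dl,dp,dv,dy,ik,ks] rk=7  ker:il,ip,iv,iy,kl,kv,ky,lp,ls,lv,ly,ps,pv,py,sv,sy,vy
∂2: piv[dip,diy,dly,dpv,dpy,ikl,iky,ilp,ily,ksv,kvy,lsv,svy] rk=13  ker:ipy,kly
rk∂_2=13

rank∂_2=13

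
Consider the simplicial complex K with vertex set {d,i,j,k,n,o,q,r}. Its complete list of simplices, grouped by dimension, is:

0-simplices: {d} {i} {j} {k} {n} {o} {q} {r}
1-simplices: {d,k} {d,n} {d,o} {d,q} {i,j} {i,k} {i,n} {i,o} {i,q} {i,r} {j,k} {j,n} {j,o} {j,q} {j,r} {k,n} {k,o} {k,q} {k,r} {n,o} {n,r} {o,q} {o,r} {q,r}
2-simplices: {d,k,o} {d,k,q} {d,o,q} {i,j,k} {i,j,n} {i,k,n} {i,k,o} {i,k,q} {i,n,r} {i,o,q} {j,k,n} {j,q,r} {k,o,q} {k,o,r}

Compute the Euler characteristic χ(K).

χ(K)=-2

n_0=8 n_1=24 n_2=14
χ=+8−24+14=-2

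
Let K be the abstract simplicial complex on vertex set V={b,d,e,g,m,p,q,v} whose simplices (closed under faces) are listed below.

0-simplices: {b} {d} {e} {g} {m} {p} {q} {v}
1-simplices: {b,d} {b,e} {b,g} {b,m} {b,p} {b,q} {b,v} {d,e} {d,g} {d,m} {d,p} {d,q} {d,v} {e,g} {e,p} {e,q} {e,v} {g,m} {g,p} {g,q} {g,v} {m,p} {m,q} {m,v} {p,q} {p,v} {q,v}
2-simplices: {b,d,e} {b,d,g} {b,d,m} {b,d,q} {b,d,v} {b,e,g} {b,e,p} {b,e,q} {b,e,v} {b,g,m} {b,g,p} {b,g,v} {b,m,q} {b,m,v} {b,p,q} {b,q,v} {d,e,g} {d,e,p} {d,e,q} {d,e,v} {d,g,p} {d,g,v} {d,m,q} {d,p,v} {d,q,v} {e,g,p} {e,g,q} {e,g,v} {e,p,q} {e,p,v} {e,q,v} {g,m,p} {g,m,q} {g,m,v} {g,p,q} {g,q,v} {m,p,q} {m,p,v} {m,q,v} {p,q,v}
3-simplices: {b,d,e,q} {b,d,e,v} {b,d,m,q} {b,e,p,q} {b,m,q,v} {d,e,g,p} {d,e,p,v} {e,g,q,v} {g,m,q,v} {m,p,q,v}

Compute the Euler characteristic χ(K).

n_0=8 n_1=27 n_2=40 n_3=10
χ=+8−27+40−10=11

χ(K)=11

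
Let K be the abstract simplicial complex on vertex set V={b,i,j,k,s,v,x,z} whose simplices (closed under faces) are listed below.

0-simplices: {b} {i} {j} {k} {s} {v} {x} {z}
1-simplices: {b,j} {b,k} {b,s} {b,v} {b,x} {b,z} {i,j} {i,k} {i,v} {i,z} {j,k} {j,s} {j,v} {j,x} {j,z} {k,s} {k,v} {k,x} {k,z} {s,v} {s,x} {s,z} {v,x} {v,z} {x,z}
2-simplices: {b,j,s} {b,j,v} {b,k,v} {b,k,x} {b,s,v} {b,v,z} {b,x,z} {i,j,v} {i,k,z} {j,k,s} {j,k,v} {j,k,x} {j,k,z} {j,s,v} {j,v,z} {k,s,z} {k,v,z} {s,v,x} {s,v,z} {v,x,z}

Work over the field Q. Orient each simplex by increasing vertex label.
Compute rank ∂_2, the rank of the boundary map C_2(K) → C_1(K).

rank∂_2=17

n_0=8 n_1=25 n_2=20  [Q]
∂1: piv[bj,bk,bs,bv,bx,bz,ij] rk=7  ker:ik,iv,iz,jk,js,jv,jx,jz,ks,kv,kx,kz,sv,sx,sz,vx,vz,xz
∂2: piv[bjs,bjv,bkv,bkx,bsv,bvz,bxz,ijv,ikz,jks,jkv,jkx,jkz,jvz,ksz,svx,vxz] rk=17  ker:jsv,kvz,svz
rk∂_2=17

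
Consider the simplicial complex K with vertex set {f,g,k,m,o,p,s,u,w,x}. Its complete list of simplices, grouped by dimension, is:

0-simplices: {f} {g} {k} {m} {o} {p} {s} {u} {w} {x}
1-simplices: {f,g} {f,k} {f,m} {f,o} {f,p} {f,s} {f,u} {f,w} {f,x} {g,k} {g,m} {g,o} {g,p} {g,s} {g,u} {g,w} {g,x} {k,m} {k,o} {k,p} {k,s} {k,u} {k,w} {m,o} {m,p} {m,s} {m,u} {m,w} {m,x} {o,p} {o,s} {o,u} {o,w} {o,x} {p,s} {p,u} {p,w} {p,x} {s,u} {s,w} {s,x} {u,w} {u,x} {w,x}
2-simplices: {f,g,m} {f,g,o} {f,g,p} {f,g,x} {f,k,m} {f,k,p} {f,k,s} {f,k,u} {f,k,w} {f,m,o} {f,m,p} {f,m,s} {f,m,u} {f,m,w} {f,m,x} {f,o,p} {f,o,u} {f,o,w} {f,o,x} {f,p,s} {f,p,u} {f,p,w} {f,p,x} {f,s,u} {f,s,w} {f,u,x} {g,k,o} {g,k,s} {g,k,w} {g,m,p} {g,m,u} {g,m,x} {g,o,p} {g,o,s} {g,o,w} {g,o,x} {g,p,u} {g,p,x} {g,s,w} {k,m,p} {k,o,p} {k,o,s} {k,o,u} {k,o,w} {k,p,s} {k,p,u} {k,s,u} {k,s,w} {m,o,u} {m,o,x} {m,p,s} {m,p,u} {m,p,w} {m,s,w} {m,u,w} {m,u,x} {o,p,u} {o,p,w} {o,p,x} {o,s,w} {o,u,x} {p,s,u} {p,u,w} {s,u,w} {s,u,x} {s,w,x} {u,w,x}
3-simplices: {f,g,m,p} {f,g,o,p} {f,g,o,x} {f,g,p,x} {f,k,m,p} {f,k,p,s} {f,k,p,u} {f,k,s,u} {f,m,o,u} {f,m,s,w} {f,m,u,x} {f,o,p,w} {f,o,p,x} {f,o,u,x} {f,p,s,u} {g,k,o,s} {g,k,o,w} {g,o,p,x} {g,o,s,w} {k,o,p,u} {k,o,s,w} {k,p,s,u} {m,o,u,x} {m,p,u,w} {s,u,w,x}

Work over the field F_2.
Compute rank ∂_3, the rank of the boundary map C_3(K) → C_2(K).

n_0=10 n_1=44 n_2=67 n_3=25  [Z2]
∂1: piv[fg,fk,fm,fo,fp,fs,fu,fw,fx] rk=9  ker:gk,gm,go,gp,gs,gu,gw,gx,km,ko,kp,ks,ku,kw,mo,mp,ms,mu,mw,mx,op,os,ou,ow,ox,ps,pu,pw,px,su,sw,sx,uw,ux,wx
∂2: piv[fgm,fgo,fgp,fgx,fkm,fkp,fks,fku,fkw,fmo,fmp,fms,fmu,fmw,fmx,fop,fou,fow,fox,fps,fpu,fpw,fpx,fsu,fsw,fux,gko,gks,gkw,gmu,gos,gow,muw,sux,swx] rk=35  ker:gmp,gmx,gop,gox,gpu,gpx,gsw,kmp,kop,kos,kou,kow,kps,kpu,ksu,ksw,mou,mox,mps,mpu,mpw,msw,mux,opu,opw,opx,osw,oux,psu,puw,suw,uwx
∂3: piv[fgmp,fgop,fgox,fgpx,fkmp,fkps,fkpu,fksu,fmou,fmsw,fmux,fopw,fopx,foux,fpsu,gkos,gkow,gosw,kopu,kosw,moux,mpuw,suwx] rk=23  ker:gopx,kpsu
rk∂_3=23

rank∂_3=23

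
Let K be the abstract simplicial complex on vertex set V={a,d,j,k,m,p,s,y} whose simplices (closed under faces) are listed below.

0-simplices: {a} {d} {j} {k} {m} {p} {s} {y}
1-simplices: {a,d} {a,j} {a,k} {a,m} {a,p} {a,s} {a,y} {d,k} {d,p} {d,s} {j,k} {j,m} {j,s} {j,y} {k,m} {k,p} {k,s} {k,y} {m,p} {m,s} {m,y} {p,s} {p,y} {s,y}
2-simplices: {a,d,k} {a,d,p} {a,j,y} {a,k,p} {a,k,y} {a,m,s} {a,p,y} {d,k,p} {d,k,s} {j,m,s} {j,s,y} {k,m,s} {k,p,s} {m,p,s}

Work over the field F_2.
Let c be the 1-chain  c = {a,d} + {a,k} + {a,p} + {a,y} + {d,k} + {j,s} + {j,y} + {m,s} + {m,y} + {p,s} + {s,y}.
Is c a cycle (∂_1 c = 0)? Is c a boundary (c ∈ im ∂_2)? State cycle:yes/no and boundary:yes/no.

cycle:yes boundary:no

n_0=8 n_1=24 n_2=14  [Z2]
∂1: piv[ad,aj,ak,am,ap,as,ay] rk=7  ker:dk,dp,ds,jk,jm,js,jy,km,kp,ks,ky,mp,ms,my,ps,py,sy
∂2: piv[adk,adp,ajy,akp,aky,ams,apy,dks,jms,jsy,kms,kps,mps] rk=13  ker:dkp
∂1c = 0
c vs im∂2: residual ≠ 0 ⇒ not boundary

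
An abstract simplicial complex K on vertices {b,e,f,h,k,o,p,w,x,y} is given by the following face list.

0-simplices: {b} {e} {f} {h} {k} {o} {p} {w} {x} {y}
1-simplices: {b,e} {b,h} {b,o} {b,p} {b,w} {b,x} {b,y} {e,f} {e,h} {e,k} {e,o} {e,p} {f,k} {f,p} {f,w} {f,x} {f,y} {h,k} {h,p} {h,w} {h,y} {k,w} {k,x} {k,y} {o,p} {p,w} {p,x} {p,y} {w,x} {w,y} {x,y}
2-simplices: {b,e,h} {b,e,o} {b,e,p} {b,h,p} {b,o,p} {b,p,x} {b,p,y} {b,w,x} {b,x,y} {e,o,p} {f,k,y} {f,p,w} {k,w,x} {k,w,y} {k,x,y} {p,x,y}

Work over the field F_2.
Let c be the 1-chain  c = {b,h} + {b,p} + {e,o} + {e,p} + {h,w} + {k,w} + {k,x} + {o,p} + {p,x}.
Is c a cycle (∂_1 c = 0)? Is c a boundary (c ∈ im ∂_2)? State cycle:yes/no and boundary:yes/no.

n_0=10 n_1=31 n_2=16  [Z2]
∂1: piv[be,bh,bo,bp,bw,bx,by,ef,ek] rk=9  ker:eh,eo,ep,fk,fp,fw,fx,fy,hk,hp,hw,hy,kw,kx,ky,op,pw,px,py,wx,wy,xy
∂2: piv[beh,beo,bep,bhp,bop,bpx,bpy,bwx,bxy,fky,fpw,kwx,kwy,kxy] rk=14  ker:eop,pxy
∂1c = 0
c vs im∂2: residual ≠ 0 ⇒ not boundary

cycle:yes boundary:no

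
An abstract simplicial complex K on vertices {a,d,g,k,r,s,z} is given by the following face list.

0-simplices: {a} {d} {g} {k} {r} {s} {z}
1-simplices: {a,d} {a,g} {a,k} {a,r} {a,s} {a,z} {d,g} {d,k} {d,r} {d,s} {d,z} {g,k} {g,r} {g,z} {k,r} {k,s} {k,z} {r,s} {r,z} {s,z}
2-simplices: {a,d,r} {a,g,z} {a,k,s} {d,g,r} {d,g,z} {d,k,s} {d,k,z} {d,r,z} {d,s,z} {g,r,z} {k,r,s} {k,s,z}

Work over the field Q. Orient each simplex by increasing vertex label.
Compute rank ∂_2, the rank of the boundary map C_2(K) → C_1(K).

n_0=7 n_1=20 n_2=12  [Q]
∂1: piv[ad,ag,ak,ar,as,az] rk=6  ker:dg,dk,dr,ds,dz,gk,gr,gz,kr,ks,kz,rs,rz,sz
∂2: piv[adr,agz,aks,dgr,dgz,dks,dkz,drz,dsz,krs] rk=10  ker:grz,ksz
rk∂_2=10

rank∂_2=10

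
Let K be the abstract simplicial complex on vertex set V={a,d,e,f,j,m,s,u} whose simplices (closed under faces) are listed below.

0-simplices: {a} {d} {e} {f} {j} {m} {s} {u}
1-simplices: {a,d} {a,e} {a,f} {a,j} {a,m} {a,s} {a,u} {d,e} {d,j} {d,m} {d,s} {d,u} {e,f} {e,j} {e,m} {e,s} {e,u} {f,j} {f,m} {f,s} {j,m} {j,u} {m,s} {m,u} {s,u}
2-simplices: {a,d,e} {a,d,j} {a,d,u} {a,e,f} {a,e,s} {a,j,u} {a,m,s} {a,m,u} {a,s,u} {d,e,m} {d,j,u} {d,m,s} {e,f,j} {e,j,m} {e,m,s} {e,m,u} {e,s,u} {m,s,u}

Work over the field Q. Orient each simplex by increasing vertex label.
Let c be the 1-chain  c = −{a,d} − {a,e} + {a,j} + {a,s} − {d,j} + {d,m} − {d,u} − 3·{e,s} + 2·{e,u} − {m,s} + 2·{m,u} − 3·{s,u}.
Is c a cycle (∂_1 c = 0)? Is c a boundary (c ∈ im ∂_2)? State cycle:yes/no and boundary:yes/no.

n_0=8 n_1=25 n_2=18  [Q]
∂1: piv[ad,ae,af,aj,am,as,au] rk=7  ker:de,dj,dm,ds,du,ef,ej,em,es,eu,fj,fm,fs,jm,ju,ms,mu,su
∂2: piv[ade,adj,adu,aef,aes,aju,ams,amu,asu,dem,dms,efj,ejm,ems,emu] rk=15  ker:dju,esu,msu
∂1c = 0
c vs im∂2: reduces to 0 ⇒ boundary

cycle:yes boundary:yes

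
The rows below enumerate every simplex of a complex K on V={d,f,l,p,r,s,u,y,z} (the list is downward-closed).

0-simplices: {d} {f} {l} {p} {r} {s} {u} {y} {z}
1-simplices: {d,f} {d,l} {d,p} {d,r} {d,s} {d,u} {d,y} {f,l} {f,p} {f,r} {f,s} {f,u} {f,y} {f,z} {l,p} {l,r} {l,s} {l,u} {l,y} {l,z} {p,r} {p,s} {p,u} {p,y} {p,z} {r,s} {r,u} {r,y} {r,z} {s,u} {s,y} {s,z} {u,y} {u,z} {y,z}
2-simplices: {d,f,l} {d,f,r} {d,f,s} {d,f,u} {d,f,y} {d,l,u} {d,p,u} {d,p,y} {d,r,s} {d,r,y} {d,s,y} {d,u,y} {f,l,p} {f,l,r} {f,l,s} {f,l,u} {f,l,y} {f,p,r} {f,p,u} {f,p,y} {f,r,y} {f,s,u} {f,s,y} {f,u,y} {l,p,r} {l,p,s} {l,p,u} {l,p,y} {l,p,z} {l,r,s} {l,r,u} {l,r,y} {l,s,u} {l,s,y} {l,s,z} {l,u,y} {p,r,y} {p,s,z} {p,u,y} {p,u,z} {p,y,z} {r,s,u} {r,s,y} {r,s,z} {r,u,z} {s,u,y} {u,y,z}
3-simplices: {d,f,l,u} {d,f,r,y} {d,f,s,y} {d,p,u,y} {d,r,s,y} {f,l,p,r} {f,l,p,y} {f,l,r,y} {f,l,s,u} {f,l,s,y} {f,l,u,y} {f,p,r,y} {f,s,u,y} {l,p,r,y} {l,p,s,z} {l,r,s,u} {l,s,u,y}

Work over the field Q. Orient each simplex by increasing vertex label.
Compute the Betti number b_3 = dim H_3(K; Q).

b_3=2

n_0=9 n_1=35 n_2=47 n_3=17  [Q]
∂1: piv[df,dl,dp,dr,ds,du,dy,fz] rk=8  ker:fl,fp,fr,fs,fu,fy,lp,lr,ls,lu,ly,lz,pr,ps,pu,py,pz,rs,ru,ry,rz,su,sy,sz,uy,uz,yz
∂2: piv[dfl,dfr,dfs,dfu,dfy,dlu,dpu,dpy,drs,dry,dsy,duy,flp,flr,fls,fly,fpr,fpu,fsu,lps,lpz,lru,lsz,puz,pyz,rsz] rk=26  ker:flu,fpy,fry,fsy,fuy,lpr,lpu,lpy,lrs,lry,lsu,lsy,luy,pry,psz,puy,rsu,rsy,ruz,suy,uyz
∂3: piv[dflu,dfry,dfsy,dpuy,drsy,flpr,flpy,flry,flsu,flsy,fluy,fpry,fsuy,lpsz,lrsu] rk=15  ker:lpry,lsuy
b_3=(17−15)−0=2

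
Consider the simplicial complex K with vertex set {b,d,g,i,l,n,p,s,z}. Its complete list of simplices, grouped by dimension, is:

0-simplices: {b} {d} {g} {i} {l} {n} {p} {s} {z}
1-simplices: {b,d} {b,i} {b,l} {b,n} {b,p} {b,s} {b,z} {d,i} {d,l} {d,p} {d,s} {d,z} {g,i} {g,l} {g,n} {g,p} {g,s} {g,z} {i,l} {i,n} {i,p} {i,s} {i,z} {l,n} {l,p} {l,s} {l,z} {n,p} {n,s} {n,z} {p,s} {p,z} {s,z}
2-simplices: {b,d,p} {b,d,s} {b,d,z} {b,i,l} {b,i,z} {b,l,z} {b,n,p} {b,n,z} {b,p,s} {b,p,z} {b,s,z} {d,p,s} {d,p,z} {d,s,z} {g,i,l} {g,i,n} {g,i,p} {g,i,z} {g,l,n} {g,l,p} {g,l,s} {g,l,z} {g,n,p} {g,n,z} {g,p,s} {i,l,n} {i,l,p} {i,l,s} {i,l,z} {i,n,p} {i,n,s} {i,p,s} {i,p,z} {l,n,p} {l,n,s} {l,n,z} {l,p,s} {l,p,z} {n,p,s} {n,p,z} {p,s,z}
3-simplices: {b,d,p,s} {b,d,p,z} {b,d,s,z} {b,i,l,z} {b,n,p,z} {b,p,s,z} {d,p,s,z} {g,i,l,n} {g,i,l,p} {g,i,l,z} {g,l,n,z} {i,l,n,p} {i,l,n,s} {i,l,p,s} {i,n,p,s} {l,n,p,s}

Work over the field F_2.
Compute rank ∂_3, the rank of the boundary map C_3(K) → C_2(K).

rank∂_3=14

n_0=9 n_1=33 n_2=41 n_3=16  [Z2]
∂1: piv[bd,bi,bl,bn,bp,bs,bz,gi] rk=8  ker:di,dl,dp,ds,dz,gl,gn,gp,gs,gz,il,in,ip,is,iz,ln,lp,ls,lz,np,ns,nz,ps,pz,sz
∂2: piv[bdp,bds,bdz,bil,biz,blz,bnp,bnz,bps,bpz,bsz,gil,gin,gip,giz,gln,glp,gls,gnp,gnz,gps,ils,ins] rk=23  ker:dps,dpz,dsz,glz,iln,ilp,ilz,inp,ips,ipz,lnp,lns,lnz,lps,lpz,nps,npz,psz
∂3: piv[bdps,bdpz,bdsz,bilz,bnpz,bpsz,giln,gilp,gilz,glnz,ilnp,ilns,ilps,inps] rk=14  ker:dpsz,lnps
rk∂_3=14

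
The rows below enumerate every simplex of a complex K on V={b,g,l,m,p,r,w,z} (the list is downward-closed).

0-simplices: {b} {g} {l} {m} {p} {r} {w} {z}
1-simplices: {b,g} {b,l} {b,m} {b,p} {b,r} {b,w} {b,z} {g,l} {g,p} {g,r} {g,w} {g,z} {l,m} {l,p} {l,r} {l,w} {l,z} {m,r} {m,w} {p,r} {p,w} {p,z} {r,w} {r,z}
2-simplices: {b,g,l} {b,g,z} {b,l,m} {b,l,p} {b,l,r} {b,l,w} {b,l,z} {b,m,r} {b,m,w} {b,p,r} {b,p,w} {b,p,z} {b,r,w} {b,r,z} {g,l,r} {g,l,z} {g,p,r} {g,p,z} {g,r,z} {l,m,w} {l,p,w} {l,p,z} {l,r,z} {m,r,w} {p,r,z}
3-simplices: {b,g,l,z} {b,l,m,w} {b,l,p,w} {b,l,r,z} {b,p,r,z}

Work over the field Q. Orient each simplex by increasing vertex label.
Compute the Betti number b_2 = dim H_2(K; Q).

n_0=8 n_1=24 n_2=25 n_3=5  [Q]
∂1: piv[bg,bl,bm,bp,br,bw,bz] rk=7  ker:gl,gp,gr,gw,gz,lm,lp,lr,lw,lz,mr,mw,pr,pw,pz,rw,rz
∂2: piv[bgl,bgz,blm,blp,blr,blw,blz,bmr,bmw,bpr,bpw,bpz,brw,brz,glr,gpr] rk=16  ker:glz,gpz,grz,lmw,lpw,lpz,lrz,mrw,prz
∂3: piv[bglz,blmw,blpw,blrz,bprz] rk=5
b_2=(25−16)−5=4

b_2=4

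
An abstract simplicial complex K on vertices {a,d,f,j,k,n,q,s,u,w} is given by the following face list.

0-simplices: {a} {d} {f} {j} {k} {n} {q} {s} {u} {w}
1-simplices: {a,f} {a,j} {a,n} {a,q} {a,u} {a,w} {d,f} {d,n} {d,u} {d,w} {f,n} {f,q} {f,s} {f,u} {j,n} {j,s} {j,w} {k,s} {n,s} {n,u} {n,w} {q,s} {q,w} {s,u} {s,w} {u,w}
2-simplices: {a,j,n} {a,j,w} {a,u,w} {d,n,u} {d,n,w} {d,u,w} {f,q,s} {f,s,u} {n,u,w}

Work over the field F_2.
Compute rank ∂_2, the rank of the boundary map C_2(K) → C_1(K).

n_0=10 n_1=26 n_2=9  [Z2]
∂1: piv[af,aj,an,aq,au,aw,df,fs,ks] rk=9  ker:dn,du,dw,fn,fq,fu,jn,js,jw,ns,nu,nw,qs,qw,su,sw,uw
∂2: piv[ajn,ajw,auw,dnu,dnw,duw,fqs,fsu] rk=8  ker:nuw
rk∂_2=8

rank∂_2=8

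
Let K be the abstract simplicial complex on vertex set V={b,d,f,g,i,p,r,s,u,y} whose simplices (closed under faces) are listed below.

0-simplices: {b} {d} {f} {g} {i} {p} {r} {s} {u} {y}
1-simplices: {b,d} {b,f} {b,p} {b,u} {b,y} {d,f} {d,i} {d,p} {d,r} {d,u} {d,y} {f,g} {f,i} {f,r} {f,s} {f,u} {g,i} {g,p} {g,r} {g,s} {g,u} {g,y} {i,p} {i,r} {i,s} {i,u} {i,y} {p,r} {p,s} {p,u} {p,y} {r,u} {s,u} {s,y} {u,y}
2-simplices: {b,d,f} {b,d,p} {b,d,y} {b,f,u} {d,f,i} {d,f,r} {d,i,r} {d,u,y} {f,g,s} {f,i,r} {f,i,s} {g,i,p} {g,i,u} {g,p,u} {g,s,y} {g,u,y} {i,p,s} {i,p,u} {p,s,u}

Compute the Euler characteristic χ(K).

n_0=10 n_1=35 n_2=19
χ=+10−35+19=-6

χ(K)=-6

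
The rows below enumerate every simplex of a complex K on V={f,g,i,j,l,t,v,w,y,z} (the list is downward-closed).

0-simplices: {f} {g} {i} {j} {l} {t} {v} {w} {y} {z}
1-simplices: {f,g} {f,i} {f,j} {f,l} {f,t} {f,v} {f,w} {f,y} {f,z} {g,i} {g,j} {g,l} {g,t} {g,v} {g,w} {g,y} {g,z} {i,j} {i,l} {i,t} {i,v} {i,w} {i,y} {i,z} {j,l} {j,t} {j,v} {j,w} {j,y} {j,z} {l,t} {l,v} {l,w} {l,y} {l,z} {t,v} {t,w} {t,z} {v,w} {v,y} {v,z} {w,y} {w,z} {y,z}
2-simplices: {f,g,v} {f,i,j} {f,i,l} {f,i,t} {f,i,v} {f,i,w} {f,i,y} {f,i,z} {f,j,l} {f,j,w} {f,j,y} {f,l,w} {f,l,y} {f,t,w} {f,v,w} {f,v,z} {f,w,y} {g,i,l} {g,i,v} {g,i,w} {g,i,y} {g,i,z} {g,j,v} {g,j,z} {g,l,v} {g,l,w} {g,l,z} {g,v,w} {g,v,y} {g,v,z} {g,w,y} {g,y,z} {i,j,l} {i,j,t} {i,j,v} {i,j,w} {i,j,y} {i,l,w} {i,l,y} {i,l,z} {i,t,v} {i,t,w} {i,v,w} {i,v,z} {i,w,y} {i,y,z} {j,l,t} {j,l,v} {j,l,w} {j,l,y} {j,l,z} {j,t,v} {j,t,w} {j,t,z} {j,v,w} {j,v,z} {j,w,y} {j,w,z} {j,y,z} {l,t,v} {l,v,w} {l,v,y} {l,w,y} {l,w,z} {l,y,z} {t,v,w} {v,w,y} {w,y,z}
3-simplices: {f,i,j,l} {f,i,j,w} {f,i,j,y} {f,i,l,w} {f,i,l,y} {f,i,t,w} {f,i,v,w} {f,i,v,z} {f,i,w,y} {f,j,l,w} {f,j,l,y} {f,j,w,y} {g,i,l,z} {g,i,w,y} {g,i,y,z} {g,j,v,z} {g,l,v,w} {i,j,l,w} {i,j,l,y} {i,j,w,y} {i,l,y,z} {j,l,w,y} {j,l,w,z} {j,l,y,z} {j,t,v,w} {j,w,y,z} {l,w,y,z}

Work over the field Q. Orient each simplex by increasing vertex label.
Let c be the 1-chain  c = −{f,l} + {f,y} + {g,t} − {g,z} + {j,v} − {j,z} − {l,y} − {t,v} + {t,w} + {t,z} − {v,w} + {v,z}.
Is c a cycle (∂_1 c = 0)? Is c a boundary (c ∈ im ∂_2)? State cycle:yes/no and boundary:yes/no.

n_0=10 n_1=44 n_2=68 n_3=27  [Q]
∂1: piv[fg,fi,fj,fl,ft,fv,fw,fy,fz] rk=9  ker:gi,gj,gl,gt,gv,gw,gy,gz,ij,il,it,iv,iw,iy,iz,jl,jt,jv,jw,jy,jz,lt,lv,lw,ly,lz,tv,tw,tz,vw,vy,vz,wy,wz,yz
∂2: piv[fgv,fij,fil,fit,fiv,fiw,fiy,fiz,fjl,fjw,fjy,flw,fly,ftw,fvw,fvz,fwy,gil,giv,giw,giy,giz,gjv,gjz,glv,glz,gvy,gyz,ijt,ijv,itv,jlt,jtz,jwz] rk=34  ker:glw,gvw,gvz,gwy,ijl,ijw,ijy,ilw,ily,ilz,itw,ivw,ivz,iwy,iyz,jlv,jlw,jly,jlz,jtv,jtw,jvw,jvz,jwy,jyz,ltv,lvw,lvy,lwy,lwz,lyz,tvw,vwy,wyz
∂3: piv[fijl,fijw,fijy,filw,fily,fitw,fivw,fivz,fiwy,fjlw,fjly,fjwy,gilz,giwy,giyz,gjvz,glvw,ilyz,jlwy,jlwz,jlyz,jtvw,jwyz] rk=23  ker:ijlw,ijly,ijwy,lwyz
∂1c = 0
c vs im∂2: residual ≠ 0 ⇒ not boundary

cycle:yes boundary:no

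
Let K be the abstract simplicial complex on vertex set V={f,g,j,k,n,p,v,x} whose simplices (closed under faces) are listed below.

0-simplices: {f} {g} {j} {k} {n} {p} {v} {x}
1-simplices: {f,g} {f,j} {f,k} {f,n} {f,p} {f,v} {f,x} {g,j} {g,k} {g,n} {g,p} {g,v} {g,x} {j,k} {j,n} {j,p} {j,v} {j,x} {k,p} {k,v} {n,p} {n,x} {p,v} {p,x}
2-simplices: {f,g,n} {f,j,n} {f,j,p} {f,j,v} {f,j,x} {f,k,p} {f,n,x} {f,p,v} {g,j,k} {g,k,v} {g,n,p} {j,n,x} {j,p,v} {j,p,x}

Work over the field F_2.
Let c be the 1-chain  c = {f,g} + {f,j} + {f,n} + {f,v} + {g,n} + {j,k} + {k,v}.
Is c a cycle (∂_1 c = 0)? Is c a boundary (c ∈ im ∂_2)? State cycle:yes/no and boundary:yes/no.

cycle:yes boundary:no

n_0=8 n_1=24 n_2=14  [Z2]
∂1: piv[fg,fj,fk,fn,fp,fv,fx] rk=7  ker:gj,gk,gn,gp,gv,gx,jk,jn,jp,jv,jx,kp,kv,np,nx,pv,px
∂2: piv[fgn,fjn,fjp,fjv,fjx,fkp,fnx,fpv,gjk,gkv,gnp,jpx] rk=12  ker:jnx,jpv
∂1c = 0
c vs im∂2: residual ≠ 0 ⇒ not boundary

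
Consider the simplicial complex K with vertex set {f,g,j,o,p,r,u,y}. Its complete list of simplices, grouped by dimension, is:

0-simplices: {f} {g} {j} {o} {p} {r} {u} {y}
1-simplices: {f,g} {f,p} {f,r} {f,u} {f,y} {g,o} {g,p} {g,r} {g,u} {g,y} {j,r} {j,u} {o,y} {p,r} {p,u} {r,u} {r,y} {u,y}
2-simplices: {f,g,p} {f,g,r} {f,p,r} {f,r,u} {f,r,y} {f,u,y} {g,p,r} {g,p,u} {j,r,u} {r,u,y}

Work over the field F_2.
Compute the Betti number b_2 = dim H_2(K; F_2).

n_0=8 n_1=18 n_2=10  [Z2]
∂1: piv[fg,fp,fr,fu,fy,go,jr] rk=7  ker:gp,gr,gu,gy,ju,oy,pr,pu,ru,ry,uy
∂2: piv[fgp,fgr,fpr,fru,fry,fuy,gpu,jru] rk=8  ker:gpr,ruy
b_2=(10−8)−0=2

b_2=2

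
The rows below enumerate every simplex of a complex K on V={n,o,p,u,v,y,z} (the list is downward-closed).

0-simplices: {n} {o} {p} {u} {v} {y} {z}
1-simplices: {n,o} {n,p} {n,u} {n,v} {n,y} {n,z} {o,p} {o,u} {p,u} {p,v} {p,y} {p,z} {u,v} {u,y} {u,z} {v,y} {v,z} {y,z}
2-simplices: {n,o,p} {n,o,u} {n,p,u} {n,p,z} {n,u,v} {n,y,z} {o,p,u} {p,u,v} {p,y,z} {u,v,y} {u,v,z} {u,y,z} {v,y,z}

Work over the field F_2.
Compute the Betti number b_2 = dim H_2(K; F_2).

n_0=7 n_1=18 n_2=13  [Z2]
∂1: piv[no,np,nu,nv,ny,nz] rk=6  ker:op,ou,pu,pv,py,pz,uv,uy,uz,vy,vz,yz
∂2: piv[nop,nou,npu,npz,nuv,nyz,puv,pyz,uvy,uvz,uyz] rk=11  ker:opu,vyz
b_2=(13−11)−0=2

b_2=2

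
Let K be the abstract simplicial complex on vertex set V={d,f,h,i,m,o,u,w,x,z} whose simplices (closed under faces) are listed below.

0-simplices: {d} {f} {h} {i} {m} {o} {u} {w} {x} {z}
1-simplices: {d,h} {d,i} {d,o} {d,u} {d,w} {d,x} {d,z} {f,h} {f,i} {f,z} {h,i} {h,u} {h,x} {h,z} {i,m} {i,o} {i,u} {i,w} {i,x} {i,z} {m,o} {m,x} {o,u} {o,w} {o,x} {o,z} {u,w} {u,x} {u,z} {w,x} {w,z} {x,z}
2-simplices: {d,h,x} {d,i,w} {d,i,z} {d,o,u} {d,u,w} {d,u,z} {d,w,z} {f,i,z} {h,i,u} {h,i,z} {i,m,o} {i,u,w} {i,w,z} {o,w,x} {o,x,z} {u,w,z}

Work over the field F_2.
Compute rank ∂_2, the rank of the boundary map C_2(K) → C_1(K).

rank∂_2=14

n_0=10 n_1=32 n_2=16  [Z2]
∂1: piv[dh,di,do,du,dw,dx,dz,fh,im] rk=9  ker:fi,fz,hi,hu,hx,hz,io,iu,iw,ix,iz,mo,mx,ou,ow,ox,oz,uw,ux,uz,wx,wz,xz
∂2: piv[dhx,diw,diz,dou,duw,duz,dwz,fiz,hiu,hiz,imo,iuw,owx,oxz] rk=14  ker:iwz,uwz
rk∂_2=14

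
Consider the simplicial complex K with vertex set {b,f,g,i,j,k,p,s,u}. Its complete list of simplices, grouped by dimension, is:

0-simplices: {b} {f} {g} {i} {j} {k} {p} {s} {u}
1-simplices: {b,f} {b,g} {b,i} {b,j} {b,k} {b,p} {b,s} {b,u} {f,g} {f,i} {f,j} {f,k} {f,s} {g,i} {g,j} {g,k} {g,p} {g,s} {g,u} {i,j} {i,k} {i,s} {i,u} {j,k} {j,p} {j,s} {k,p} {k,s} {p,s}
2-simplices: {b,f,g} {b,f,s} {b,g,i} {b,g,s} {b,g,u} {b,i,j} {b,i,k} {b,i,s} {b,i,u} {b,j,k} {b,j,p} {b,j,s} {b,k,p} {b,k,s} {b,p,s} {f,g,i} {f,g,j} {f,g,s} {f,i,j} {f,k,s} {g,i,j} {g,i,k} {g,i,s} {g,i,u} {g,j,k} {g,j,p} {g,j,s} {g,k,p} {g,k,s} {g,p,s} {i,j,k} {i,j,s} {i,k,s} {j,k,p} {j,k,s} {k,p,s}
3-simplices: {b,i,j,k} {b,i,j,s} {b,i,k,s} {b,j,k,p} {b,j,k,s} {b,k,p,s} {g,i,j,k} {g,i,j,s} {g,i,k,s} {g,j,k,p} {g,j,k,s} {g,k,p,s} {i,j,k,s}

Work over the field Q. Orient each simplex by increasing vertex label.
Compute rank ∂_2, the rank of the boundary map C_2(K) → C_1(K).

rank∂_2=21

n_0=9 n_1=29 n_2=36 n_3=13  [Q]
∂1: piv[bf,bg,bi,bj,bk,bp,bs,bu] rk=8  ker:fg,fi,fj,fk,fs,gi,gj,gk,gp,gs,gu,ij,ik,is,iu,jk,jp,js,kp,ks,ps
∂2: piv[bfg,bfs,bgi,bgs,bgu,bij,bik,bis,biu,bjk,bjp,bjs,bkp,bks,bps,fgi,fgj,fij,fks,gik,gjp] rk=21  ker:fgs,gij,gis,giu,gjk,gjs,gkp,gks,gps,ijk,ijs,iks,jkp,jks,kps
∂3: piv[bijk,bijs,biks,bjkp,bjks,bkps,gijk,gijs,giks,gjkp,gkps] rk=11  ker:gjks,ijks
rk∂_2=21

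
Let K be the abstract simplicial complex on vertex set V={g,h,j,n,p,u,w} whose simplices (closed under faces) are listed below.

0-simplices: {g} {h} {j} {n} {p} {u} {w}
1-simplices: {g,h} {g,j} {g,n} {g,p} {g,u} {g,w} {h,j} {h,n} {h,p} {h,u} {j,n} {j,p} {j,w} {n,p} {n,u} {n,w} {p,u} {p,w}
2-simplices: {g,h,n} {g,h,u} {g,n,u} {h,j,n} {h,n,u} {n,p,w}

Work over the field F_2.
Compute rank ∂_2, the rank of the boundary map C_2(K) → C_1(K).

rank∂_2=5

n_0=7 n_1=18 n_2=6  [Z2]
∂1: piv[gh,gj,gn,gp,gu,gw] rk=6  ker:hj,hn,hp,hu,jn,jp,jw,np,nu,nw,pu,pw
∂2: piv[ghn,ghu,gnu,hjn,npw] rk=5  ker:hnu
rk∂_2=5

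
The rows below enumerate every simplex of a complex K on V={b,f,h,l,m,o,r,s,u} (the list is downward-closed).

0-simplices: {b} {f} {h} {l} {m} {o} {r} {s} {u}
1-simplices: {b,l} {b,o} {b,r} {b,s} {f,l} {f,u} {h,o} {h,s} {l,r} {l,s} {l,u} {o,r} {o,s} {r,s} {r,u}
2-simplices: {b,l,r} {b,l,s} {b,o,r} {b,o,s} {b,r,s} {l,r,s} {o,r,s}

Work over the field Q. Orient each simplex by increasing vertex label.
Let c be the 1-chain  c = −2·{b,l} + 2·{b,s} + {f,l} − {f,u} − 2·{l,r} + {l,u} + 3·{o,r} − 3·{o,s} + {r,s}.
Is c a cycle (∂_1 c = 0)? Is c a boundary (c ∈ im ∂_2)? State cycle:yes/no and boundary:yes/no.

cycle:yes boundary:no

n_0=9 n_1=15 n_2=7  [Q]
∂1: piv[bl,bo,br,bs,fl,fu,ho] rk=7  ker:hs,lr,ls,lu,or,os,rs,ru
∂2: piv[blr,bls,bor,bos,brs] rk=5  ker:lrs,ors
∂1c = 0
c vs im∂2: residual ≠ 0 ⇒ not boundary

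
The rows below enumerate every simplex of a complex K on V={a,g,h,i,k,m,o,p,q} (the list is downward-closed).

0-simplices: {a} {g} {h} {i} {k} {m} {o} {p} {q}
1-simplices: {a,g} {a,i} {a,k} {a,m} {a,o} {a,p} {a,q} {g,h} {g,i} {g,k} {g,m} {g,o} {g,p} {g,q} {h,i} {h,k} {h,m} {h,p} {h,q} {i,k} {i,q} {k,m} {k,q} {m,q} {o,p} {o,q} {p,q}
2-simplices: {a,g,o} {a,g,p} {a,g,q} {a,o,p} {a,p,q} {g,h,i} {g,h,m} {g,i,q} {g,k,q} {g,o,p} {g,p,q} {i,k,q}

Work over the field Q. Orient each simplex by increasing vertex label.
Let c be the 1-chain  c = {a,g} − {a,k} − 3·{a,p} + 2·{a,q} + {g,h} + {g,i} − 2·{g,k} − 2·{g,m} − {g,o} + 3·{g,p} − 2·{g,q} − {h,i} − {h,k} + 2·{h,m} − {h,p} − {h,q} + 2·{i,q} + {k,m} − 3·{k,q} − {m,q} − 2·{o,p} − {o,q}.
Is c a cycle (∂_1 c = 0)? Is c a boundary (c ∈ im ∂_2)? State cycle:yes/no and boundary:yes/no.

cycle:no boundary:no

n_0=9 n_1=27 n_2=12  [Q]
∂1: piv[ag,ai,ak,am,ao,ap,aq,gh] rk=8  ker:gi,gk,gm,go,gp,gq,hi,hk,hm,hp,hq,ik,iq,km,kq,mq,op,oq,pq
∂2: piv[ago,agp,agq,aop,apq,ghi,ghm,giq,gkq,ikq] rk=10  ker:gop,gpq
∂1c = {a} + 3·{g} + 3·{h} − 2·{i} − 2·{k} + 2·{m} + 2·{o} − 3·{p} − 4·{q}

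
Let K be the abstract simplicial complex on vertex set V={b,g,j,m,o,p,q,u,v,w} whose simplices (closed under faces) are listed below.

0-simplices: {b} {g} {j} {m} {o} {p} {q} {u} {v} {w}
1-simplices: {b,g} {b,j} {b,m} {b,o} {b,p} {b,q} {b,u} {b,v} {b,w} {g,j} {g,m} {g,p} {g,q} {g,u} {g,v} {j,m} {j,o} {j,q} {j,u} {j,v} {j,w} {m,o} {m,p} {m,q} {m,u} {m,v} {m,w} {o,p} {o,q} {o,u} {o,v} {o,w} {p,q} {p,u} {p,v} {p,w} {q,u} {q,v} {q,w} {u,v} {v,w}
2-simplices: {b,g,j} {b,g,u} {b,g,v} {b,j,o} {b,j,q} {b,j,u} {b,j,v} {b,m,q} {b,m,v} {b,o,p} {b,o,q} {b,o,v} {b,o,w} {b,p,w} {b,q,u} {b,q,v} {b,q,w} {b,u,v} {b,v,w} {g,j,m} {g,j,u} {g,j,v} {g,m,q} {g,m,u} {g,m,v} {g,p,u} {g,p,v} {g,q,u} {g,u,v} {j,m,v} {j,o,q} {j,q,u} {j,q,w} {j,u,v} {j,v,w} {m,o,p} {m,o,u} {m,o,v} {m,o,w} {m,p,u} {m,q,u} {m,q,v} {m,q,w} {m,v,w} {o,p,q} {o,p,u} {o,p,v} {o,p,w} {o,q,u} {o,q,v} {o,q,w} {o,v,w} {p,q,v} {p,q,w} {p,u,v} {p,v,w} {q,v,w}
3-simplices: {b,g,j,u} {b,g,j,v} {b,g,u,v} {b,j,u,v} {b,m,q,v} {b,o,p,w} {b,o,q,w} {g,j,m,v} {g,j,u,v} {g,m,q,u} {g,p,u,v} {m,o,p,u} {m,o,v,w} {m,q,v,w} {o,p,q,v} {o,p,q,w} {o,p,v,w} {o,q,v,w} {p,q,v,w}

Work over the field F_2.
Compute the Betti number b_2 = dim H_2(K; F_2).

b_2=8

n_0=10 n_1=41 n_2=57 n_3=19  [Z2]
∂1: piv[bg,bj,bm,bo,bp,bq,bu,bv,bw] rk=9  ker:gj,gm,gp,gq,gu,gv,jm,jo,jq,ju,jv,jw,mo,mp,mq,mu,mv,mw,op,oq,ou,ov,ow,pq,pu,pv,pw,qu,qv,qw,uv,vw
∂2: piv[bgj,bgu,bgv,bjo,bjq,bju,bjv,bmq,bmv,bop,boq,bov,bow,bpw,bqu,bqv,bqw,buv,bvw,gjm,gmq,gmu,gmv,gpu,gpv,jqw,mop,mou,mov,mow,mpu,opq] rk=32  ker:gju,gjv,gqu,guv,jmv,joq,jqu,juv,jvw,mqu,mqv,mqw,mvw,opu,opv,opw,oqu,oqv,oqw,ovw,pqv,pqw,puv,pvw,qvw
∂3: piv[bgju,bgjv,bguv,bjuv,bmqv,bopw,boqw,gjmv,gmqu,gpuv,mopu,movw,mqvw,opqv,opqw,opvw,oqvw] rk=17  ker:gjuv,pqvw
b_2=(57−32)−17=8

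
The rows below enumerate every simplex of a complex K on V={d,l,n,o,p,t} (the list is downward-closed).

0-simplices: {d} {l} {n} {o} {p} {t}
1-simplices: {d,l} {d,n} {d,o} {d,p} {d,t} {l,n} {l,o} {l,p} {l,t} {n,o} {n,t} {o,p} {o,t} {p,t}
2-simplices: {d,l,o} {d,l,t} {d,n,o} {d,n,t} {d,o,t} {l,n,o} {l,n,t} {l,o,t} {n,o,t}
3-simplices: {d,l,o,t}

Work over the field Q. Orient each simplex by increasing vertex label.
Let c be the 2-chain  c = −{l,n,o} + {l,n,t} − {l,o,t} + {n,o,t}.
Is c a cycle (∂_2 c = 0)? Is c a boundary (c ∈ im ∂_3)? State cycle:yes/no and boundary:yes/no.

n_0=6 n_1=14 n_2=9 n_3=1  [Q]
∂1: piv[dl,dn,do,dp,dt] rk=5  ker:ln,lo,lp,lt,no,nt,op,ot,pt
∂2: piv[dlo,dlt,dno,dnt,dot,lno] rk=6  ker:lnt,lot,not
∂3: piv[dlot] rk=1
∂2c = 0
c vs im∂3: residual ≠ 0 ⇒ not boundary

cycle:yes boundary:no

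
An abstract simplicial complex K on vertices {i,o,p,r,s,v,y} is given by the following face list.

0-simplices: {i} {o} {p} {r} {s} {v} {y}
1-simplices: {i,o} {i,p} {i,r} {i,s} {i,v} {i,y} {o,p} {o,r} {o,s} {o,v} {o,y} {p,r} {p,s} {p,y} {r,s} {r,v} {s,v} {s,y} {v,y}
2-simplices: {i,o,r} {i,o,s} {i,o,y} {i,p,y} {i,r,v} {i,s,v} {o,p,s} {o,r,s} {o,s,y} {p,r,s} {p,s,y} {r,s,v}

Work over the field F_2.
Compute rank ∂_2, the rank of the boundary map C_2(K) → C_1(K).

rank∂_2=11

n_0=7 n_1=19 n_2=12  [Z2]
∂1: piv[io,ip,ir,is,iv,iy] rk=6  ker:op,or,os,ov,oy,pr,ps,py,rs,rv,sv,sy,vy
∂2: piv[ior,ios,ioy,ipy,irv,isv,ops,ors,osy,prs,psy] rk=11  ker:rsv
rk∂_2=11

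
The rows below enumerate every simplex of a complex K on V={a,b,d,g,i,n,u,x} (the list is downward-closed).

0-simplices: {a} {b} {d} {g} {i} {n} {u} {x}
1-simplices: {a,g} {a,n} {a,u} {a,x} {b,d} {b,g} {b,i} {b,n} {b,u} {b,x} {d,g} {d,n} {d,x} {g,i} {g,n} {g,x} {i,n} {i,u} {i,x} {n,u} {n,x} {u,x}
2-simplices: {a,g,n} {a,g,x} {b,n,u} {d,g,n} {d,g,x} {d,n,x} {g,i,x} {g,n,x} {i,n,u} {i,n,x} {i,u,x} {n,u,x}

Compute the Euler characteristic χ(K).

χ(K)=-2

n_0=8 n_1=22 n_2=12
χ=+8−22+12=-2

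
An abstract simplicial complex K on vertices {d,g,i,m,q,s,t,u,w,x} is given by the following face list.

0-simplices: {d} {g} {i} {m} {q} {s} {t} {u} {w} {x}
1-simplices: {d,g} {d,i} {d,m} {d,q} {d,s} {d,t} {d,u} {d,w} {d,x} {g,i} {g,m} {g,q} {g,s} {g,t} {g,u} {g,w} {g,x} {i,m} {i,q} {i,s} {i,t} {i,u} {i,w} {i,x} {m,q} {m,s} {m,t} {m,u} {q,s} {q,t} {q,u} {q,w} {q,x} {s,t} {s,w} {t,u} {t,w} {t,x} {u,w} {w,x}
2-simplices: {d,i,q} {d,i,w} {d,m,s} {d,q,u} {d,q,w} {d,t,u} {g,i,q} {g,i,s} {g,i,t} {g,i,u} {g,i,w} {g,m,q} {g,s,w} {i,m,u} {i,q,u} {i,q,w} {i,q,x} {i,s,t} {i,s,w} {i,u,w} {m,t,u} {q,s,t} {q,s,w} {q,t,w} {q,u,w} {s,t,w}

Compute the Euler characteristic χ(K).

n_0=10 n_1=40 n_2=26
χ=+10−40+26=-4

χ(K)=-4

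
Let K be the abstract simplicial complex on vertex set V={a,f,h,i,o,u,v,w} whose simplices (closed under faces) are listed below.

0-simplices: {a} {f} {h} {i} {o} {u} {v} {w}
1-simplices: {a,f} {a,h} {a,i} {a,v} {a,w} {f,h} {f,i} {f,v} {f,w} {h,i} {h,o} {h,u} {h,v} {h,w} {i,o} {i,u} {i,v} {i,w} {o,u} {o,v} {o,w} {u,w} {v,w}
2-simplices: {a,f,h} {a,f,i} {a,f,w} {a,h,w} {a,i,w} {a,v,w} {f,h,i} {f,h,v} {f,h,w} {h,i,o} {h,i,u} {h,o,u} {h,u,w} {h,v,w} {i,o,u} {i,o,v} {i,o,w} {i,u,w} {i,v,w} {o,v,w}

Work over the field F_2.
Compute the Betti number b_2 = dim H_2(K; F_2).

n_0=8 n_1=23 n_2=20  [Z2]
∂1: piv[af,ah,ai,av,aw,ho,hu] rk=7  ker:fh,fi,fv,fw,hi,hv,hw,io,iu,iv,iw,ou,ov,ow,uw,vw
∂2: piv[afh,afi,afw,ahw,aiw,avw,fhi,fhv,hio,hiu,hou,huw,hvw,iov,iow,ivw] rk=16  ker:fhw,iou,iuw,ovw
b_2=(20−16)−0=4

b_2=4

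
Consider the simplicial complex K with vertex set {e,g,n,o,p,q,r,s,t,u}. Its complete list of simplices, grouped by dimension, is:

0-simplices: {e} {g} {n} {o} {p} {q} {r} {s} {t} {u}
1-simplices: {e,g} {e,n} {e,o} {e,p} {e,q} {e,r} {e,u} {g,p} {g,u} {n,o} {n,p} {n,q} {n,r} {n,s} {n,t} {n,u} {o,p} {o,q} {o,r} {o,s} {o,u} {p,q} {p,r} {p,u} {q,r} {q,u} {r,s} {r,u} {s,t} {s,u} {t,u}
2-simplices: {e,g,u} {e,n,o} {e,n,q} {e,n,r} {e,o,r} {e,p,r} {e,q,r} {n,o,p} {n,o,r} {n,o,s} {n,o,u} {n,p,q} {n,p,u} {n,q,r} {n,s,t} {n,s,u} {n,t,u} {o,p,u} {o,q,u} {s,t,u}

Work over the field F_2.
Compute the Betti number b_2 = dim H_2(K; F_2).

b_2=4

n_0=10 n_1=31 n_2=20  [Z2]
∂1: piv[eg,en,eo,ep,eq,er,eu,ns,nt] rk=9  ker:gp,gu,no,np,nq,nr,nu,op,oq,or,os,ou,pq,pr,pu,qr,qu,rs,ru,st,su,tu
∂2: piv[egu,eno,enq,enr,eor,epr,eqr,nop,nos,nou,npq,npu,nst,nsu,ntu,oqu] rk=16  ker:nor,nqr,opu,stu
b_2=(20−16)−0=4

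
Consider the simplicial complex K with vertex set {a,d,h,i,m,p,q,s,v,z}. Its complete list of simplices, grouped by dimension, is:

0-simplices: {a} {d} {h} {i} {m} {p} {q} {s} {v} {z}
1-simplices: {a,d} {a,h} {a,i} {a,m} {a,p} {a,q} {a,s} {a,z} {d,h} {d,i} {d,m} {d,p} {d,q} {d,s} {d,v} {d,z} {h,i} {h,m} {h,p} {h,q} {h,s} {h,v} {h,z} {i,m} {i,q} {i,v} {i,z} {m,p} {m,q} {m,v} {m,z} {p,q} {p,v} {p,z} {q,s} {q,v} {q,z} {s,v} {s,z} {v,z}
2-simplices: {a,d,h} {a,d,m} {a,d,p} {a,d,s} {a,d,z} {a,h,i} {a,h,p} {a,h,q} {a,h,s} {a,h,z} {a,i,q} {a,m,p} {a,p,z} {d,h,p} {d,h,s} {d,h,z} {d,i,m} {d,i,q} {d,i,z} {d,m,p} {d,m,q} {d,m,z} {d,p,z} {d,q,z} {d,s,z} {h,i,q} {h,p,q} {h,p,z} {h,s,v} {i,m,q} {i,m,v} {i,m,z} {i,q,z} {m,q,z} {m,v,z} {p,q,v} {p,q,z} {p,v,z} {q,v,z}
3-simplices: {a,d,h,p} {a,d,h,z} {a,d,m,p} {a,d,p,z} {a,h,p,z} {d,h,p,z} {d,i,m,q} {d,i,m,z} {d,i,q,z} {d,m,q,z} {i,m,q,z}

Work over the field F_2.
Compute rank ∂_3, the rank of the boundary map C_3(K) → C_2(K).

n_0=10 n_1=40 n_2=39 n_3=11  [Z2]
∂1: piv[ad,ah,ai,am,ap,aq,as,az,dv] rk=9  ker:dh,di,dm,dp,dq,ds,dz,hi,hm,hp,hq,hs,hv,hz,im,iq,iv,iz,mp,mq,mv,mz,pq,pv,pz,qs,qv,qz,sv,sz,vz
∂2: piv[adh,adm,adp,ads,adz,ahi,ahp,ahq,ahs,ahz,aiq,amp,apz,dim,diq,diz,dmq,dmz,dqz,dsz,hpq,hsv,imv,mvz,pqv,pqz,pvz] rk=27  ker:dhp,dhs,dhz,dmp,dpz,hiq,hpz,imq,imz,iqz,mqz,qvz
∂3: piv[adhp,adhz,admp,adpz,ahpz,dimq,dimz,diqz,dmqz] rk=9  ker:dhpz,imqz
rk∂_3=9

rank∂_3=9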